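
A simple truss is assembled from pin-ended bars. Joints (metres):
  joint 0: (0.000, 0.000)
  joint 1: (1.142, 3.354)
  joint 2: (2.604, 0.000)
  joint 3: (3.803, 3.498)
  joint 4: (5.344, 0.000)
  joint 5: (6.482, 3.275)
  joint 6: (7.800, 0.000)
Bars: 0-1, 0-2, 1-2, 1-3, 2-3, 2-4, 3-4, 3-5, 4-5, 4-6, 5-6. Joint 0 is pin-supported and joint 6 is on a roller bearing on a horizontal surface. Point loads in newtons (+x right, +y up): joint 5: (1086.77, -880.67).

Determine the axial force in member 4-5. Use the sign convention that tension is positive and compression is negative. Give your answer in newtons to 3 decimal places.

N=7 nodes, M=11 members, R=3 reactions → 2N=14, M+R=14
member 0 (0-1): L=3.5431, (cx,cy)=(0.3223,0.9466)
member 1 (0-2): L=2.6040, (cx,cy)=(1.0000,0.0000)
member 2 (1-2): L=3.6588, (cx,cy)=(0.3996,-0.9167)
member 3 (1-3): L=2.6649, (cx,cy)=(0.9985,0.0540)
member 4 (2-3): L=3.6978, (cx,cy)=(0.3242,0.9460)
member 5 (2-4): L=2.7400, (cx,cy)=(1.0000,0.0000)
member 6 (3-4): L=3.8224, (cx,cy)=(0.4032,-0.9151)
member 7 (3-5): L=2.6883, (cx,cy)=(0.9966,-0.0830)
member 8 (4-5): L=3.4671, (cx,cy)=(0.3282,0.9446)
member 9 (4-6): L=2.4560, (cx,cy)=(1.0000,0.0000)
member 10 (5-6): L=3.5303, (cx,cy)=(0.3733,-0.9277)
solve A·x = −loads:
  F[0-1] = +324.8290 N (tension)
  F[0-2] = +982.0719 N (tension)
  F[1-2] = -321.6683 N (compression)
  F[1-3] = +233.5733 N (tension)
  F[2-3] = +311.7133 N (tension)
  F[2-4] = +752.4654 N (tension)
  F[3-4] = -380.3656 N (compression)
  F[3-5] = +489.3358 N (tension)
  F[4-5] = +368.5011 N (tension)
  F[4-6] = +478.1678 N (tension)
  F[5-6] = -1280.7719 N (compression)
  Rx@0 = -1086.7700 N
  Ry@0 = -307.4934 N
  Ry@6 = +1188.1634 N

368.501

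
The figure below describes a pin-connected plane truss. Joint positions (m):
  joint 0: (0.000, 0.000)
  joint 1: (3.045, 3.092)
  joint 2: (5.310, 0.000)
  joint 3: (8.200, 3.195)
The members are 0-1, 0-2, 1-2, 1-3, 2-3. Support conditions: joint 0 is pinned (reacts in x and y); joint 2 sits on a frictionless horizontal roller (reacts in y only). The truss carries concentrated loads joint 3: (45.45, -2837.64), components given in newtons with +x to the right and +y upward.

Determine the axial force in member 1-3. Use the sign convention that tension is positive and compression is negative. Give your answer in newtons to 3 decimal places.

N=4 nodes, M=5 members, R=3 reactions → 2N=8, M+R=8
member 0 (0-1): L=4.3396, (cx,cy)=(0.7017,0.7125)
member 1 (0-2): L=5.3100, (cx,cy)=(1.0000,0.0000)
member 2 (1-2): L=3.8328, (cx,cy)=(0.5909,-0.8067)
member 3 (1-3): L=5.1560, (cx,cy)=(0.9998,0.0200)
member 4 (2-3): L=4.3081, (cx,cy)=(0.6708,0.7416)
solve A·x = −loads:
  F[0-1] = +2205.9610 N (tension)
  F[0-2] = -1502.4086 N (compression)
  F[1-2] = -1882.4516 N (compression)
  F[1-3] = +2660.8151 N (tension)
  F[2-3] = -3897.9543 N (compression)
  Rx@0 = -45.4500 N
  Ry@0 = -1571.7500 N
  Ry@2 = +4409.3900 N

2660.815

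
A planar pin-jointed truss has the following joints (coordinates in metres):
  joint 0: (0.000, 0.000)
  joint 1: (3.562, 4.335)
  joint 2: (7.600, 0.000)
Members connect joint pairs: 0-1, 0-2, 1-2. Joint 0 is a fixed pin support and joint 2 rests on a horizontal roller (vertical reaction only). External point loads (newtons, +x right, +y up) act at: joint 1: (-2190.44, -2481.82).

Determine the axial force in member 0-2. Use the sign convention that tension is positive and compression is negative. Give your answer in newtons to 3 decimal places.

-80.318

N=3 nodes, M=3 members, R=3 reactions → 2N=6, M+R=6
member 0 (0-1): L=5.6107, (cx,cy)=(0.6349,0.7726)
member 1 (0-2): L=7.6000, (cx,cy)=(1.0000,0.0000)
member 2 (1-2): L=5.9243, (cx,cy)=(0.6816,-0.7317)
solve A·x = −loads:
  F[0-1] = -3323.7739 N (compression)
  F[0-2] = -80.3181 N (compression)
  F[1-2] = +117.8382 N (tension)
  Rx@0 = +2190.4400 N
  Ry@0 = +2568.0456 N
  Ry@2 = -86.2256 N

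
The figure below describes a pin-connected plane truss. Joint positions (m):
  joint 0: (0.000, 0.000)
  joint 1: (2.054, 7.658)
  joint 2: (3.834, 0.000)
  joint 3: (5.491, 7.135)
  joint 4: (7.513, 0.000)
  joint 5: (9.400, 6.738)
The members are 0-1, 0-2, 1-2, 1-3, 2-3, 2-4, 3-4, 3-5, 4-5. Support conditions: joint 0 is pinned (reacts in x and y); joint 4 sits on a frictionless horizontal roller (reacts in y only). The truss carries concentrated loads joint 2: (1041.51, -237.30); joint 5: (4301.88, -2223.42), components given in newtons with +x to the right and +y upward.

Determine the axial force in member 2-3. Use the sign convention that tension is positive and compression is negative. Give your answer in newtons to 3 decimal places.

5007.089

N=6 nodes, M=9 members, R=3 reactions → 2N=12, M+R=12
member 0 (0-1): L=7.9287, (cx,cy)=(0.2591,0.9659)
member 1 (0-2): L=3.8340, (cx,cy)=(1.0000,0.0000)
member 2 (1-2): L=7.8621, (cx,cy)=(0.2264,-0.9740)
member 3 (1-3): L=3.4766, (cx,cy)=(0.9886,-0.1504)
member 4 (2-3): L=7.3249, (cx,cy)=(0.2262,0.9741)
member 5 (2-4): L=3.6790, (cx,cy)=(1.0000,0.0000)
member 6 (3-4): L=7.4160, (cx,cy)=(0.2727,-0.9621)
member 7 (3-5): L=3.9291, (cx,cy)=(0.9949,-0.1010)
member 8 (4-5): L=6.9972, (cx,cy)=(0.2697,0.9630)
solve A·x = −loads:
  F[0-1] = +4452.3617 N (tension)
  F[0-2] = +4189.9625 N (tension)
  F[1-2] = -4763.6848 N (compression)
  F[1-3] = +2257.6239 N (tension)
  F[2-3] = +5007.0887 N (tension)
  F[2-4] = +937.2683 N (tension)
  F[3-4] = -5221.8168 N (compression)
  F[3-5] = +4812.9955 N (tension)
  F[4-5] = -1803.9464 N (compression)
  Rx@0 = -5343.3900 N
  Ry@0 = -4300.3639 N
  Ry@4 = +6761.0839 N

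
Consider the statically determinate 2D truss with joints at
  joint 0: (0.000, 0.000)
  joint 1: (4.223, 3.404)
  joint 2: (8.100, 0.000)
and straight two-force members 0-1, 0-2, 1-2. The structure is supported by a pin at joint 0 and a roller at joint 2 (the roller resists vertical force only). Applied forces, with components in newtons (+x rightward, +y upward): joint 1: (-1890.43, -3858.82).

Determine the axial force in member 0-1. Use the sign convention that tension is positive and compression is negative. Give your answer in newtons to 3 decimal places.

-4209.007

N=3 nodes, M=3 members, R=3 reactions → 2N=6, M+R=6
member 0 (0-1): L=5.4241, (cx,cy)=(0.7786,0.6276)
member 1 (0-2): L=8.1000, (cx,cy)=(1.0000,0.0000)
member 2 (1-2): L=5.1593, (cx,cy)=(0.7515,-0.6598)
solve A·x = −loads:
  F[0-1] = -4209.0066 N (compression)
  F[0-2] = +1386.5393 N (tension)
  F[1-2] = -1845.1298 N (compression)
  Rx@0 = +1890.4300 N
  Ry@0 = +2641.4406 N
  Ry@2 = +1217.3794 N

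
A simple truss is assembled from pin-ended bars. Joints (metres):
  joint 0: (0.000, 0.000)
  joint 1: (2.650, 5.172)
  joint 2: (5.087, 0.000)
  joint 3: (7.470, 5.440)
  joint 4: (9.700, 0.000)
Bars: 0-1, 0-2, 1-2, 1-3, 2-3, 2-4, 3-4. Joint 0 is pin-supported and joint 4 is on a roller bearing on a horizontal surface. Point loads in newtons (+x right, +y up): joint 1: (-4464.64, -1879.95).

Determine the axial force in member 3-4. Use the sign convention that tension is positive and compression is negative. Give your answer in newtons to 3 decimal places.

2017.704

N=5 nodes, M=7 members, R=3 reactions → 2N=10, M+R=10
member 0 (0-1): L=5.8114, (cx,cy)=(0.4560,0.8900)
member 1 (0-2): L=5.0870, (cx,cy)=(1.0000,0.0000)
member 2 (1-2): L=5.7174, (cx,cy)=(0.4262,-0.9046)
member 3 (1-3): L=4.8274, (cx,cy)=(0.9985,0.0555)
member 4 (2-3): L=5.9390, (cx,cy)=(0.4012,0.9160)
member 5 (2-4): L=4.6130, (cx,cy)=(1.0000,0.0000)
member 6 (3-4): L=5.8793, (cx,cy)=(0.3793,-0.9253)
solve A·x = −loads:
  F[0-1] = -4210.0820 N (compression)
  F[0-2] = -2544.8333 N (compression)
  F[1-2] = +2163.5376 N (tension)
  F[1-3] = +1625.1460 N (tension)
  F[2-3] = -2136.6975 N (compression)
  F[2-4] = -765.3053 N (compression)
  F[3-4] = +2017.7044 N (tension)
  Rx@0 = +4464.6400 N
  Ry@0 = +3746.8830 N
  Ry@4 = -1866.9330 N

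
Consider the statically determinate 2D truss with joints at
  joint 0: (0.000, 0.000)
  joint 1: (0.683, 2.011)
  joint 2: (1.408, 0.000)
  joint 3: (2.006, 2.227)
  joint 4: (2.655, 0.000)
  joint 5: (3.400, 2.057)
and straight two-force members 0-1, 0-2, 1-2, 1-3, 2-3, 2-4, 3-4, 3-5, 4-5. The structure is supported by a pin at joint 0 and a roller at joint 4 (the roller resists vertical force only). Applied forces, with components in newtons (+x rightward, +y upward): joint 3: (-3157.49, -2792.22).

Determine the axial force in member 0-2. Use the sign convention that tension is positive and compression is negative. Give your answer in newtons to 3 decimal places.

-2026.166

N=6 nodes, M=9 members, R=3 reactions → 2N=12, M+R=12
member 0 (0-1): L=2.1238, (cx,cy)=(0.3216,0.9469)
member 1 (0-2): L=1.4080, (cx,cy)=(1.0000,0.0000)
member 2 (1-2): L=2.1377, (cx,cy)=(0.3392,-0.9407)
member 3 (1-3): L=1.3405, (cx,cy)=(0.9869,0.1611)
member 4 (2-3): L=2.3059, (cx,cy)=(0.2593,0.9658)
member 5 (2-4): L=1.2470, (cx,cy)=(1.0000,0.0000)
member 6 (3-4): L=2.3196, (cx,cy)=(0.2798,-0.9601)
member 7 (3-5): L=1.4043, (cx,cy)=(0.9926,-0.1211)
member 8 (4-5): L=2.1878, (cx,cy)=(0.3405,0.9402)
solve A·x = −loads:
  F[0-1] = -3517.9036 N (compression)
  F[0-2] = -2026.1660 N (compression)
  F[1-2] = +3158.6296 N (tension)
  F[1-3] = -2231.7360 N (compression)
  F[2-3] = -3076.6868 N (compression)
  F[2-4] = -157.0215 N (compression)
  F[3-4] = +561.2223 N (tension)
  F[3-5] = -0.0000 N (compression)
  F[4-5] = +0.0000 N (tension)
  Rx@0 = +3157.4900 N
  Ry@0 = +3331.0286 N
  Ry@4 = -538.8086 N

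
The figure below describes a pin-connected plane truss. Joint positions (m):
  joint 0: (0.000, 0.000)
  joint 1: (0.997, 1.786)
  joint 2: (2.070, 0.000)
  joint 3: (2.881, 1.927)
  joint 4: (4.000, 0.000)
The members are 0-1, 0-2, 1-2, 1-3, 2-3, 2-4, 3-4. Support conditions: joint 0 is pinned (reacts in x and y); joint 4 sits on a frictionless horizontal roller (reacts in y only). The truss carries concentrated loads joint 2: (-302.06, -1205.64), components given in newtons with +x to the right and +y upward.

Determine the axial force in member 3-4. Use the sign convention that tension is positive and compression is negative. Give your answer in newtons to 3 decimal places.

-721.485

N=5 nodes, M=7 members, R=3 reactions → 2N=10, M+R=10
member 0 (0-1): L=2.0454, (cx,cy)=(0.4874,0.8732)
member 1 (0-2): L=2.0700, (cx,cy)=(1.0000,0.0000)
member 2 (1-2): L=2.0835, (cx,cy)=(0.5150,-0.8572)
member 3 (1-3): L=1.8893, (cx,cy)=(0.9972,0.0746)
member 4 (2-3): L=2.0907, (cx,cy)=(0.3879,0.9217)
member 5 (2-4): L=1.9300, (cx,cy)=(1.0000,0.0000)
member 6 (3-4): L=2.2283, (cx,cy)=(0.5022,-0.8648)
solve A·x = −loads:
  F[0-1] = -666.2224 N (compression)
  F[0-2] = +22.6747 N (tension)
  F[1-2] = +622.2998 N (tension)
  F[1-3] = -647.0171 N (compression)
  F[2-3] = +729.3133 N (tension)
  F[2-4] = +362.3067 N (tension)
  F[3-4] = -721.4851 N (compression)
  Rx@0 = +302.0600 N
  Ry@0 = +581.7213 N
  Ry@4 = +623.9187 N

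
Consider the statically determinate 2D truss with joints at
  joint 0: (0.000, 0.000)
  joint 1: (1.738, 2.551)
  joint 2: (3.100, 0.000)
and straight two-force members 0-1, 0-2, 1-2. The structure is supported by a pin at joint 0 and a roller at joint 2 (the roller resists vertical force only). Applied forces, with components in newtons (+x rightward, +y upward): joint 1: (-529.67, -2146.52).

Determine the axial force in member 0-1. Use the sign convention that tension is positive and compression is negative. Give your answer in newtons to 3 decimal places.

N=3 nodes, M=3 members, R=3 reactions → 2N=6, M+R=6
member 0 (0-1): L=3.0868, (cx,cy)=(0.5630,0.8264)
member 1 (0-2): L=3.1000, (cx,cy)=(1.0000,0.0000)
member 2 (1-2): L=2.8918, (cx,cy)=(0.4710,-0.8821)
solve A·x = −loads:
  F[0-1] = -1668.5717 N (compression)
  F[0-2] = +409.8114 N (tension)
  F[1-2] = -870.1192 N (compression)
  Rx@0 = +529.6700 N
  Ry@0 = +1378.9511 N
  Ry@2 = +767.5689 N

-1668.572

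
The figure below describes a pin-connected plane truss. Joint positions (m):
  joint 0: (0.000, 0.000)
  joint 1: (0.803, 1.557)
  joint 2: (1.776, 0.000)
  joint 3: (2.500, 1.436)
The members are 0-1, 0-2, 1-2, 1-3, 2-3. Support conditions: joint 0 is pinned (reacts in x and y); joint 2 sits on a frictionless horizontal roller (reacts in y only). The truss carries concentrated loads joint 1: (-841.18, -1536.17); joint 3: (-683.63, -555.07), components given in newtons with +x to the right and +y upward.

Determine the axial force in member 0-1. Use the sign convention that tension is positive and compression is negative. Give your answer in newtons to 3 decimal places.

N=4 nodes, M=5 members, R=3 reactions → 2N=8, M+R=8
member 0 (0-1): L=1.7519, (cx,cy)=(0.4584,0.8888)
member 1 (0-2): L=1.7760, (cx,cy)=(1.0000,0.0000)
member 2 (1-2): L=1.8360, (cx,cy)=(0.5299,-0.8480)
member 3 (1-3): L=1.7013, (cx,cy)=(0.9975,-0.0711)
member 4 (2-3): L=1.6082, (cx,cy)=(0.4502,0.8929)
solve A·x = −loads:
  F[0-1] = -2144.0316 N (compression)
  F[0-2] = -542.0574 N (compression)
  F[1-2] = +468.3301 N (tension)
  F[1-3] = -390.7536 N (compression)
  F[2-3] = -652.7513 N (compression)
  Rx@0 = +1524.8100 N
  Ry@0 = +1905.5364 N
  Ry@2 = +185.7036 N

-2144.032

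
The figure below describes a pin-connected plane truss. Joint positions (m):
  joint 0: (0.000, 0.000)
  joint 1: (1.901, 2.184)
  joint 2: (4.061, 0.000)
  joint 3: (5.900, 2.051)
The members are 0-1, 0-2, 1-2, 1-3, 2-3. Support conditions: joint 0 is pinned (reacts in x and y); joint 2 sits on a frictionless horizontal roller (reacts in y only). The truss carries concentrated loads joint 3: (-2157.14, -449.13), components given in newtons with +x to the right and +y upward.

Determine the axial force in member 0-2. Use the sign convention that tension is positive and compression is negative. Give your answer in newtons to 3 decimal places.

N=4 nodes, M=5 members, R=3 reactions → 2N=8, M+R=8
member 0 (0-1): L=2.8955, (cx,cy)=(0.6565,0.7543)
member 1 (0-2): L=4.0610, (cx,cy)=(1.0000,0.0000)
member 2 (1-2): L=3.0717, (cx,cy)=(0.7032,-0.7110)
member 3 (1-3): L=4.0012, (cx,cy)=(0.9994,-0.0332)
member 4 (2-3): L=2.7547, (cx,cy)=(0.6676,0.7445)
solve A·x = −loads:
  F[0-1] = -1174.7185 N (compression)
  F[0-2] = -1385.8829 N (compression)
  F[1-2] = +1325.9210 N (tension)
  F[1-3] = -1704.5726 N (compression)
  F[2-3] = -679.3336 N (compression)
  Rx@0 = +2157.1400 N
  Ry@0 = +886.0734 N
  Ry@2 = -436.9434 N

-1385.883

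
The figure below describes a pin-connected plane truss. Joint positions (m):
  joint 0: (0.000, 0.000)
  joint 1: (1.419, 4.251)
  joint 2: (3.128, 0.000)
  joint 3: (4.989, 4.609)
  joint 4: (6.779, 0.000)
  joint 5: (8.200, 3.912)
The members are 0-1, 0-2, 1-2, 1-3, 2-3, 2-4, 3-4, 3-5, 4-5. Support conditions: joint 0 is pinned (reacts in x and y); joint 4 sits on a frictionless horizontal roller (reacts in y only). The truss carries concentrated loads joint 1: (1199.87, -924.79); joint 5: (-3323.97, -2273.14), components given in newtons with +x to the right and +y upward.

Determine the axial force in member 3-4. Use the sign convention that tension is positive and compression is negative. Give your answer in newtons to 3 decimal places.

N=6 nodes, M=9 members, R=3 reactions → 2N=12, M+R=12
member 0 (0-1): L=4.4816, (cx,cy)=(0.3166,0.9485)
member 1 (0-2): L=3.1280, (cx,cy)=(1.0000,0.0000)
member 2 (1-2): L=4.5817, (cx,cy)=(0.3730,-0.9278)
member 3 (1-3): L=3.5879, (cx,cy)=(0.9950,0.0998)
member 4 (2-3): L=4.9705, (cx,cy)=(0.3744,0.9273)
member 5 (2-4): L=3.6510, (cx,cy)=(1.0000,0.0000)
member 6 (3-4): L=4.9444, (cx,cy)=(0.3620,-0.9322)
member 7 (3-5): L=3.2858, (cx,cy)=(0.9772,-0.2121)
member 8 (4-5): L=4.1621, (cx,cy)=(0.3414,0.9399)
solve A·x = −loads:
  F[0-1] = -1497.5338 N (compression)
  F[0-2] = -1649.9368 N (compression)
  F[1-2] = +339.6303 N (tension)
  F[1-3] = -1809.7495 N (compression)
  F[2-3] = -339.8366 N (compression)
  F[2-4] = -1396.0149 N (compression)
  F[3-4] = +1071.0004 N (tension)
  F[3-5] = -2369.6128 N (compression)
  F[4-5] = -2953.2505 N (compression)
  Rx@0 = +2124.1000 N
  Ry@0 = +1420.4847 N
  Ry@4 = +1777.4453 N

1071.000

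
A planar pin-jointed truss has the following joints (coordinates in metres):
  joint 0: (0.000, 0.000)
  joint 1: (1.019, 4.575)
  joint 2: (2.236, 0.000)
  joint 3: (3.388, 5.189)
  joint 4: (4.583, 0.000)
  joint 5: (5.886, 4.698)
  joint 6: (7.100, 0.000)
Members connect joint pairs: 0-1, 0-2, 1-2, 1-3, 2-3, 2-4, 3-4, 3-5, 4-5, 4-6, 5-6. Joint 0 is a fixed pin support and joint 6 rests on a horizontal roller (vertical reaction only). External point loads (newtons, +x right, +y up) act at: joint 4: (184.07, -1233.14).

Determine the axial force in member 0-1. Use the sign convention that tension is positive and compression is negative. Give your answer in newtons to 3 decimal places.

-447.869

N=7 nodes, M=11 members, R=3 reactions → 2N=14, M+R=14
member 0 (0-1): L=4.6871, (cx,cy)=(0.2174,0.9761)
member 1 (0-2): L=2.2360, (cx,cy)=(1.0000,0.0000)
member 2 (1-2): L=4.7341, (cx,cy)=(0.2571,-0.9664)
member 3 (1-3): L=2.4473, (cx,cy)=(0.9680,0.2509)
member 4 (2-3): L=5.3153, (cx,cy)=(0.2167,0.9762)
member 5 (2-4): L=2.3470, (cx,cy)=(1.0000,0.0000)
member 6 (3-4): L=5.3248, (cx,cy)=(0.2244,-0.9745)
member 7 (3-5): L=2.5458, (cx,cy)=(0.9812,-0.1929)
member 8 (4-5): L=4.8753, (cx,cy)=(0.2673,0.9636)
member 9 (4-6): L=2.5170, (cx,cy)=(1.0000,0.0000)
member 10 (5-6): L=4.8523, (cx,cy)=(0.2502,-0.9682)
solve A·x = −loads:
  F[0-1] = -447.8692 N (compression)
  F[0-2] = +281.4389 N (tension)
  F[1-2] = +398.7536 N (tension)
  F[1-3] = -206.4811 N (compression)
  F[2-3] = -394.7348 N (compression)
  F[2-4] = +469.4983 N (tension)
  F[3-4] = +530.1698 N (tension)
  F[3-5] = -412.1474 N (compression)
  F[4-5] = +743.5409 N (tension)
  F[4-6] = +205.6883 N (tension)
  F[5-6] = -822.1295 N (compression)
  Rx@0 = -184.0700 N
  Ry@0 = +437.1568 N
  Ry@6 = +795.9832 N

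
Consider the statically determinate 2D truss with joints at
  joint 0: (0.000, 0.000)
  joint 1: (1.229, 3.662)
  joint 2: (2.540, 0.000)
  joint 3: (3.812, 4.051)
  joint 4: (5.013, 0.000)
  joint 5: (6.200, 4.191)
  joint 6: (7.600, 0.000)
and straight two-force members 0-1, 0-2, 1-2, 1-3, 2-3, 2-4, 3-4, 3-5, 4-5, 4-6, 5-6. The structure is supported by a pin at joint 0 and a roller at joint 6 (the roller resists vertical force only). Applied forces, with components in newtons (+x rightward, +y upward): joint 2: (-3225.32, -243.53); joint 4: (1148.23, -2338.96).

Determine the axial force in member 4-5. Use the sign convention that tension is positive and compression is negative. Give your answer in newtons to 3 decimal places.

1750.188

N=7 nodes, M=11 members, R=3 reactions → 2N=14, M+R=14
member 0 (0-1): L=3.8627, (cx,cy)=(0.3182,0.9480)
member 1 (0-2): L=2.5400, (cx,cy)=(1.0000,0.0000)
member 2 (1-2): L=3.8896, (cx,cy)=(0.3371,-0.9415)
member 3 (1-3): L=2.6121, (cx,cy)=(0.9888,0.1489)
member 4 (2-3): L=4.2460, (cx,cy)=(0.2996,0.9541)
member 5 (2-4): L=2.4730, (cx,cy)=(1.0000,0.0000)
member 6 (3-4): L=4.2253, (cx,cy)=(0.2842,-0.9588)
member 7 (3-5): L=2.3921, (cx,cy)=(0.9983,0.0585)
member 8 (4-5): L=4.3559, (cx,cy)=(0.2725,0.9622)
member 9 (4-6): L=2.5870, (cx,cy)=(1.0000,0.0000)
member 10 (5-6): L=4.4187, (cx,cy)=(0.3168,-0.9485)
solve A·x = −loads:
  F[0-1] = -1010.8385 N (compression)
  F[0-2] = -1755.4728 N (compression)
  F[1-2] = +916.9842 N (tension)
  F[1-3] = -637.8014 N (compression)
  F[2-3] = -649.6335 N (compression)
  F[2-4] = +1973.5337 N (tension)
  F[3-4] = +683.1897 N (tension)
  F[3-5] = -1021.2450 N (compression)
  F[4-5] = +1750.1879 N (tension)
  F[4-6] = +542.5562 N (tension)
  F[5-6] = -1712.4047 N (compression)
  Rx@0 = +2077.0900 N
  Ry@0 = +958.3094 N
  Ry@6 = +1624.1806 N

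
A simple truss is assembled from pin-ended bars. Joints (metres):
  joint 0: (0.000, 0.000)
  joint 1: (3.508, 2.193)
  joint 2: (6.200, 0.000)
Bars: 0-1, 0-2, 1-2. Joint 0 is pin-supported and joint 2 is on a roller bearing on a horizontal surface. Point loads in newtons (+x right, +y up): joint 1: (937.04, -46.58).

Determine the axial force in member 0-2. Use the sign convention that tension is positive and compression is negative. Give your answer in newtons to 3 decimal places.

N=3 nodes, M=3 members, R=3 reactions → 2N=6, M+R=6
member 0 (0-1): L=4.1371, (cx,cy)=(0.8479,0.5301)
member 1 (0-2): L=6.2000, (cx,cy)=(1.0000,0.0000)
member 2 (1-2): L=3.4722, (cx,cy)=(0.7753,-0.6316)
solve A·x = −loads:
  F[0-1] = +587.1037 N (tension)
  F[0-2] = +439.2089 N (tension)
  F[1-2] = -566.4998 N (compression)
  Rx@0 = -937.0400 N
  Ry@0 = -311.2154 N
  Ry@2 = +357.7954 N

439.209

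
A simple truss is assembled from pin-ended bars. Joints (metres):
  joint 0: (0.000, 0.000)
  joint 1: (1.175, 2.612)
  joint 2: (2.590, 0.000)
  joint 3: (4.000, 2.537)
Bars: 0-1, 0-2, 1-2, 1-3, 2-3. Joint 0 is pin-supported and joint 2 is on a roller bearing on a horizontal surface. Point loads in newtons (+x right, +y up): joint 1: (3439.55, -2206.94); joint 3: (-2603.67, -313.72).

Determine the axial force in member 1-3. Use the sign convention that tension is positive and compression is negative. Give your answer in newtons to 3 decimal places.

N=4 nodes, M=5 members, R=3 reactions → 2N=8, M+R=8
member 0 (0-1): L=2.8641, (cx,cy)=(0.4102,0.9120)
member 1 (0-2): L=2.5900, (cx,cy)=(1.0000,0.0000)
member 2 (1-2): L=2.9707, (cx,cy)=(0.4763,-0.8793)
member 3 (1-3): L=2.8260, (cx,cy)=(0.9996,-0.0265)
member 4 (2-3): L=2.9025, (cx,cy)=(0.4858,0.8741)
solve A·x = −loads:
  F[0-1] = -127.8068 N (compression)
  F[0-2] = +888.3125 N (tension)
  F[1-2] = -2305.1280 N (compression)
  F[1-3] = -2394.8325 N (compression)
  F[2-3] = -431.6298 N (compression)
  Rx@0 = -835.8800 N
  Ry@0 = +116.5564 N
  Ry@2 = +2404.1036 N

-2394.832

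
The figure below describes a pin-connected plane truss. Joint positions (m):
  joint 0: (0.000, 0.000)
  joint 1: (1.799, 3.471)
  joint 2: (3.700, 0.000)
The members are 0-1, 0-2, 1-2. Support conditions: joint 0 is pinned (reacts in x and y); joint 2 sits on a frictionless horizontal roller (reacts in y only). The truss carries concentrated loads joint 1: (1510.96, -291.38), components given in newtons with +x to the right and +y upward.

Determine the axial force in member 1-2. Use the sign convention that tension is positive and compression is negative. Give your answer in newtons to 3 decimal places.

N=3 nodes, M=3 members, R=3 reactions → 2N=6, M+R=6
member 0 (0-1): L=3.9095, (cx,cy)=(0.4602,0.8878)
member 1 (0-2): L=3.7000, (cx,cy)=(1.0000,0.0000)
member 2 (1-2): L=3.9575, (cx,cy)=(0.4804,-0.8771)
solve A·x = −loads:
  F[0-1] = +1427.8963 N (tension)
  F[0-2] = +853.8987 N (tension)
  F[1-2] = -1777.6362 N (compression)
  Rx@0 = -1510.9600 N
  Ry@0 = -1267.7375 N
  Ry@2 = +1559.1175 N

-1777.636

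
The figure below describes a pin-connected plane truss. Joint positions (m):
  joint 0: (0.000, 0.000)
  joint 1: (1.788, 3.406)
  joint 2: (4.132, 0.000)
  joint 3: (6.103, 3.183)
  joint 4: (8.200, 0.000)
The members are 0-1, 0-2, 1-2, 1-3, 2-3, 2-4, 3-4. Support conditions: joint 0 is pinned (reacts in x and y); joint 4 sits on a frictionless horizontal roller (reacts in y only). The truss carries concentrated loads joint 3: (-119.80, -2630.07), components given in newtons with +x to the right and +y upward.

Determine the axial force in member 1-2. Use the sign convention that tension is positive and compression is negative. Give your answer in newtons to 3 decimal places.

929.675

N=5 nodes, M=7 members, R=3 reactions → 2N=10, M+R=10
member 0 (0-1): L=3.8468, (cx,cy)=(0.4648,0.8854)
member 1 (0-2): L=4.1320, (cx,cy)=(1.0000,0.0000)
member 2 (1-2): L=4.1346, (cx,cy)=(0.5669,-0.8238)
member 3 (1-3): L=4.3208, (cx,cy)=(0.9987,-0.0516)
member 4 (2-3): L=3.7438, (cx,cy)=(0.5265,0.8502)
member 5 (2-4): L=4.0680, (cx,cy)=(1.0000,0.0000)
member 6 (3-4): L=3.8117, (cx,cy)=(0.5502,-0.8351)
solve A·x = −loads:
  F[0-1] = -812.1570 N (compression)
  F[0-2] = +257.6933 N (tension)
  F[1-2] = +929.6754 N (tension)
  F[1-3] = -905.7509 N (compression)
  F[2-3] = -900.7822 N (compression)
  F[2-4] = +1258.9740 N (tension)
  F[3-4] = -2288.4144 N (compression)
  Rx@0 = +119.8000 N
  Ry@0 = +719.0951 N
  Ry@4 = +1910.9749 N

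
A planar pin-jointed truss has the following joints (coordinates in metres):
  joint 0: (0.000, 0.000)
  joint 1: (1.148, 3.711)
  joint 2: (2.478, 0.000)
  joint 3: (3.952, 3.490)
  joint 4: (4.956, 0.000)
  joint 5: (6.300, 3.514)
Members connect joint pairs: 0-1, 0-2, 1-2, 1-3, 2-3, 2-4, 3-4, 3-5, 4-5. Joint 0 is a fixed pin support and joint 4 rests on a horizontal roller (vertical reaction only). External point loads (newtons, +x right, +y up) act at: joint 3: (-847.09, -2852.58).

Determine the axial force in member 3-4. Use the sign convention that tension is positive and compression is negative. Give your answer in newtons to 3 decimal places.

N=6 nodes, M=9 members, R=3 reactions → 2N=12, M+R=12
member 0 (0-1): L=3.8845, (cx,cy)=(0.2955,0.9553)
member 1 (0-2): L=2.4780, (cx,cy)=(1.0000,0.0000)
member 2 (1-2): L=3.9421, (cx,cy)=(0.3374,-0.9414)
member 3 (1-3): L=2.8127, (cx,cy)=(0.9969,-0.0786)
member 4 (2-3): L=3.7885, (cx,cy)=(0.3891,0.9212)
member 5 (2-4): L=2.4780, (cx,cy)=(1.0000,0.0000)
member 6 (3-4): L=3.6315, (cx,cy)=(0.2765,-0.9610)
member 7 (3-5): L=2.3481, (cx,cy)=(0.9999,0.0102)
member 8 (4-5): L=3.7623, (cx,cy)=(0.3572,0.9340)
solve A·x = −loads:
  F[0-1] = -1229.3117 N (compression)
  F[0-2] = -483.7882 N (compression)
  F[1-2] = +1315.1131 N (tension)
  F[1-3] = -809.4982 N (compression)
  F[2-3] = -1343.8946 N (compression)
  F[2-4] = +482.7768 N (tension)
  F[3-4] = -1746.2406 N (compression)
  F[3-5] = -0.0000 N (compression)
  F[4-5] = +0.0000 N (tension)
  Rx@0 = +847.0900 N
  Ry@0 = +1174.4016 N
  Ry@4 = +1678.1784 N

-1746.241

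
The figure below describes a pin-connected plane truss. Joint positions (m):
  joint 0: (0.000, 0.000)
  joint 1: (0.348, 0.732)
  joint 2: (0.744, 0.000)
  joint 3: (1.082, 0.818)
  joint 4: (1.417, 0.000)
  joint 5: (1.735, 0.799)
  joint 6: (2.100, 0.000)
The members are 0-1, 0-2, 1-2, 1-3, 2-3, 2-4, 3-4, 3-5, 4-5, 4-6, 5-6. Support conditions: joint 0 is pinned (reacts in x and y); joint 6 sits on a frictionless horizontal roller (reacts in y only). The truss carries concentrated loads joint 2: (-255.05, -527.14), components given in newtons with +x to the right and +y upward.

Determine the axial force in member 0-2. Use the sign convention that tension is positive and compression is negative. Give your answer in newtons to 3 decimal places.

-93.229

N=7 nodes, M=11 members, R=3 reactions → 2N=14, M+R=14
member 0 (0-1): L=0.8105, (cx,cy)=(0.4294,0.9031)
member 1 (0-2): L=0.7440, (cx,cy)=(1.0000,0.0000)
member 2 (1-2): L=0.8322, (cx,cy)=(0.4758,-0.8795)
member 3 (1-3): L=0.7390, (cx,cy)=(0.9932,0.1164)
member 4 (2-3): L=0.8851, (cx,cy)=(0.3819,0.9242)
member 5 (2-4): L=0.6730, (cx,cy)=(1.0000,0.0000)
member 6 (3-4): L=0.8839, (cx,cy)=(0.3790,-0.9254)
member 7 (3-5): L=0.6533, (cx,cy)=(0.9996,-0.0291)
member 8 (4-5): L=0.8600, (cx,cy)=(0.3698,0.9291)
member 9 (4-6): L=0.6830, (cx,cy)=(1.0000,0.0000)
member 10 (5-6): L=0.8784, (cx,cy)=(0.4155,-0.9096)
solve A·x = −loads:
  F[0-1] = -376.8896 N (compression)
  F[0-2] = -93.2291 N (compression)
  F[1-2] = +343.6589 N (tension)
  F[1-3] = -327.5657 N (compression)
  F[2-3] = +243.3183 N (tension)
  F[2-4] = +232.4203 N (tension)
  F[3-4] = -196.8508 N (compression)
  F[3-5] = -157.8836 N (compression)
  F[4-5] = +196.0639 N (tension)
  F[4-6] = +85.3151 N (tension)
  F[5-6] = -205.3224 N (compression)
  Rx@0 = +255.0500 N
  Ry@0 = +340.3818 N
  Ry@6 = +186.7582 N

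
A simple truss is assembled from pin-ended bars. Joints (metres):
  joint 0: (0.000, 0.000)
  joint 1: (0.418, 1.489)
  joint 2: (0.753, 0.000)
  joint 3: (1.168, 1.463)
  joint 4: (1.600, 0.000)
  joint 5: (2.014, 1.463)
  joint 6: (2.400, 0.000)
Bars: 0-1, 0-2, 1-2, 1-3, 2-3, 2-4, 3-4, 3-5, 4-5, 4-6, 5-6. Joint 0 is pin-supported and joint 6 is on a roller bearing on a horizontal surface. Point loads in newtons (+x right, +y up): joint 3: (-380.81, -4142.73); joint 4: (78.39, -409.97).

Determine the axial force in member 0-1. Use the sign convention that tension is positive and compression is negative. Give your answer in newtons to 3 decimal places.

N=7 nodes, M=11 members, R=3 reactions → 2N=14, M+R=14
member 0 (0-1): L=1.5466, (cx,cy)=(0.2703,0.9628)
member 1 (0-2): L=0.7530, (cx,cy)=(1.0000,0.0000)
member 2 (1-2): L=1.5262, (cx,cy)=(0.2195,-0.9756)
member 3 (1-3): L=0.7505, (cx,cy)=(0.9994,-0.0346)
member 4 (2-3): L=1.5207, (cx,cy)=(0.2729,0.9620)
member 5 (2-4): L=0.8470, (cx,cy)=(1.0000,0.0000)
member 6 (3-4): L=1.5254, (cx,cy)=(0.2832,-0.9591)
member 7 (3-5): L=0.8460, (cx,cy)=(1.0000,0.0000)
member 8 (4-5): L=1.5204, (cx,cy)=(0.2723,0.9622)
member 9 (4-6): L=0.8000, (cx,cy)=(1.0000,0.0000)
member 10 (5-6): L=1.5131, (cx,cy)=(0.2551,-0.9669)
solve A·x = −loads:
  F[0-1] = -2591.8559 N (compression)
  F[0-2] = +398.1001 N (tension)
  F[1-2] = +2602.9625 N (tension)
  F[1-3] = -1272.6256 N (compression)
  F[2-3] = -2639.6781 N (compression)
  F[2-4] = +1689.8012 N (tension)
  F[3-4] = -1717.6534 N (compression)
  F[3-5] = -1124.9796 N (compression)
  F[4-5] = +2138.0926 N (tension)
  F[4-6] = +542.8027 N (tension)
  F[5-6] = -2127.7088 N (compression)
  Rx@0 = +302.4200 N
  Ry@0 = +2495.3935 N
  Ry@6 = +2057.3065 N

-2591.856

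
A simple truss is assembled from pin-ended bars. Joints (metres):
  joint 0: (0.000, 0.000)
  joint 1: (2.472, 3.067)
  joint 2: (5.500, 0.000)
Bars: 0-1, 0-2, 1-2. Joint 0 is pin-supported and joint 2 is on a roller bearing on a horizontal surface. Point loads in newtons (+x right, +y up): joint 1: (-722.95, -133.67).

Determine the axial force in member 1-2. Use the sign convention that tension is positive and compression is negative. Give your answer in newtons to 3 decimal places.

482.092

N=3 nodes, M=3 members, R=3 reactions → 2N=6, M+R=6
member 0 (0-1): L=3.9392, (cx,cy)=(0.6275,0.7786)
member 1 (0-2): L=5.5000, (cx,cy)=(1.0000,0.0000)
member 2 (1-2): L=4.3099, (cx,cy)=(0.7026,-0.7116)
solve A·x = −loads:
  F[0-1] = -612.3090 N (compression)
  F[0-2] = -338.7022 N (compression)
  F[1-2] = +482.0918 N (tension)
  Rx@0 = +722.9500 N
  Ry@0 = +476.7346 N
  Ry@2 = -343.0646 N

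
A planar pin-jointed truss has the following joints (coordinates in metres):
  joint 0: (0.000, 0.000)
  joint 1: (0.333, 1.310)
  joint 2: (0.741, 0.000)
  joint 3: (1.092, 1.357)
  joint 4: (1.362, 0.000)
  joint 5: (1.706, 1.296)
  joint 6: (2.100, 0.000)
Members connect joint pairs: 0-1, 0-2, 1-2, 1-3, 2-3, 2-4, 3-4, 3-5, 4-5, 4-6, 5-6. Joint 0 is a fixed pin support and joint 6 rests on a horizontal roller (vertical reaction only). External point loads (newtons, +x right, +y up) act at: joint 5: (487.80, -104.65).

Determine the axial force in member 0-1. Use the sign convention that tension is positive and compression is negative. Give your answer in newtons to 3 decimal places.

290.357

N=7 nodes, M=11 members, R=3 reactions → 2N=14, M+R=14
member 0 (0-1): L=1.3517, (cx,cy)=(0.2464,0.9692)
member 1 (0-2): L=0.7410, (cx,cy)=(1.0000,0.0000)
member 2 (1-2): L=1.3721, (cx,cy)=(0.2974,-0.9548)
member 3 (1-3): L=0.7605, (cx,cy)=(0.9981,0.0618)
member 4 (2-3): L=1.4017, (cx,cy)=(0.2504,0.9681)
member 5 (2-4): L=0.6210, (cx,cy)=(1.0000,0.0000)
member 6 (3-4): L=1.3836, (cx,cy)=(0.1951,-0.9808)
member 7 (3-5): L=0.6170, (cx,cy)=(0.9951,-0.0989)
member 8 (4-5): L=1.3409, (cx,cy)=(0.2565,0.9665)
member 9 (4-6): L=0.7380, (cx,cy)=(1.0000,0.0000)
member 10 (5-6): L=1.3546, (cx,cy)=(0.2909,-0.9568)
solve A·x = −loads:
  F[0-1] = +290.3575 N (tension)
  F[0-2] = +416.2665 N (tension)
  F[1-2] = -284.6120 N (compression)
  F[1-3] = +156.4654 N (tension)
  F[2-3] = +280.6806 N (tension)
  F[2-4] = +261.3464 N (tension)
  F[3-4] = -316.1116 N (compression)
  F[3-5] = +289.5591 N (tension)
  F[4-5] = +320.7700 N (tension)
  F[4-6] = +117.3664 N (tension)
  F[5-6] = -403.5042 N (compression)
  Rx@0 = -487.8000 N
  Ry@0 = -281.4080 N
  Ry@6 = +386.0580 N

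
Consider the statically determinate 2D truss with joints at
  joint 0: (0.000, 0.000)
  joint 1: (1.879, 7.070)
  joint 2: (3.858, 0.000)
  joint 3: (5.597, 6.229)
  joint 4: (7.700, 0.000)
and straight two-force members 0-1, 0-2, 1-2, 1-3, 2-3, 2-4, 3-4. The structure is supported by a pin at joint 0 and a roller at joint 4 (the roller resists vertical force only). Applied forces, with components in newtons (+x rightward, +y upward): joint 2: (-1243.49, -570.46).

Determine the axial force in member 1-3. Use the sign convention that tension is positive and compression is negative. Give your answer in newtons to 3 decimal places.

-170.011

N=5 nodes, M=7 members, R=3 reactions → 2N=10, M+R=10
member 0 (0-1): L=7.3154, (cx,cy)=(0.2569,0.9665)
member 1 (0-2): L=3.8580, (cx,cy)=(1.0000,0.0000)
member 2 (1-2): L=7.3418, (cx,cy)=(0.2696,-0.9630)
member 3 (1-3): L=3.8119, (cx,cy)=(0.9754,-0.2206)
member 4 (2-3): L=6.4672, (cx,cy)=(0.2689,0.9632)
member 5 (2-4): L=3.8420, (cx,cy)=(1.0000,0.0000)
member 6 (3-4): L=6.5744, (cx,cy)=(0.3199,-0.9475)
solve A·x = −loads:
  F[0-1] = -294.5184 N (compression)
  F[0-2] = -1167.8417 N (compression)
  F[1-2] = +334.5282 N (tension)
  F[1-3] = -170.0110 N (compression)
  F[2-3] = +257.8096 N (tension)
  F[2-4] = +96.4979 N (tension)
  F[3-4] = -301.6727 N (compression)
  Rx@0 = +1243.4900 N
  Ry@0 = +284.6373 N
  Ry@4 = +285.8227 N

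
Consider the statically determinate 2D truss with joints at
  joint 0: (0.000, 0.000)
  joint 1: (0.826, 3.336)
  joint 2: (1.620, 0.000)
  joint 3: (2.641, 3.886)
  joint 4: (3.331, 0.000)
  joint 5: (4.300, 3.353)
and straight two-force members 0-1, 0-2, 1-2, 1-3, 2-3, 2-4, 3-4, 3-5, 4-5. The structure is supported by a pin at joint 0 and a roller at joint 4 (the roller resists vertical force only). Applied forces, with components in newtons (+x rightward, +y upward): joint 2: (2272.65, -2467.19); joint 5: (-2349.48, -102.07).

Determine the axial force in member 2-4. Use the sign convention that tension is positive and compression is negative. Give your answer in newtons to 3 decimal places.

-549.308

N=6 nodes, M=9 members, R=3 reactions → 2N=12, M+R=12
member 0 (0-1): L=3.4367, (cx,cy)=(0.2403,0.9707)
member 1 (0-2): L=1.6200, (cx,cy)=(1.0000,0.0000)
member 2 (1-2): L=3.4292, (cx,cy)=(0.2315,-0.9728)
member 3 (1-3): L=1.8965, (cx,cy)=(0.9570,0.2900)
member 4 (2-3): L=4.0179, (cx,cy)=(0.2541,0.9672)
member 5 (2-4): L=1.7110, (cx,cy)=(1.0000,0.0000)
member 6 (3-4): L=3.9468, (cx,cy)=(0.1748,-0.9846)
member 7 (3-5): L=1.7425, (cx,cy)=(0.9521,-0.3059)
member 8 (4-5): L=3.4902, (cx,cy)=(0.2776,0.9607)
solve A·x = −loads:
  F[0-1] = -3711.3899 N (compression)
  F[0-2] = +815.1808 N (tension)
  F[1-2] = +3194.9464 N (tension)
  F[1-3] = -1705.0496 N (compression)
  F[2-3] = -662.6867 N (compression)
  F[2-4] = -549.3083 N (compression)
  F[3-4] = +1845.8720 N (tension)
  F[3-5] = -2229.7491 N (compression)
  F[4-5] = -816.1906 N (compression)
  Rx@0 = +76.8300 N
  Ry@0 = +3602.6006 N
  Ry@4 = -1033.3406 N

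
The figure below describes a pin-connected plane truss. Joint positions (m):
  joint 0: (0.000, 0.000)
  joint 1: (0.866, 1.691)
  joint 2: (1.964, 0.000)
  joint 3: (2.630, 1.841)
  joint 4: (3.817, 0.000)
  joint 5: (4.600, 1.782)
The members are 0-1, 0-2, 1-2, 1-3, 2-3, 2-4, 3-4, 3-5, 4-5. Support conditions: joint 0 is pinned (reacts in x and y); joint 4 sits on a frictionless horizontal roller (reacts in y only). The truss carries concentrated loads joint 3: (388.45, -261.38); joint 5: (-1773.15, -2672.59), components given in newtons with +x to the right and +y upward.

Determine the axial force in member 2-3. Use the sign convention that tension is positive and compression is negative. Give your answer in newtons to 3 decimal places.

-167.232

N=6 nodes, M=9 members, R=3 reactions → 2N=12, M+R=12
member 0 (0-1): L=1.8999, (cx,cy)=(0.4558,0.8901)
member 1 (0-2): L=1.9640, (cx,cy)=(1.0000,0.0000)
member 2 (1-2): L=2.0162, (cx,cy)=(0.5446,-0.8387)
member 3 (1-3): L=1.7704, (cx,cy)=(0.9964,0.0847)
member 4 (2-3): L=1.9578, (cx,cy)=(0.3402,0.9404)
member 5 (2-4): L=1.8530, (cx,cy)=(1.0000,0.0000)
member 6 (3-4): L=2.1905, (cx,cy)=(0.5419,-0.8405)
member 7 (3-5): L=1.9709, (cx,cy)=(0.9996,-0.0299)
member 8 (4-5): L=1.9464, (cx,cy)=(0.4023,0.9155)
solve A·x = −loads:
  F[0-1] = -194.9249 N (compression)
  F[0-2] = -1295.8483 N (compression)
  F[1-2] = +187.5016 N (tension)
  F[1-3] = -191.6518 N (compression)
  F[2-3] = -167.2323 N (compression)
  F[2-4] = -1136.8476 N (compression)
  F[3-4] = -83.5049 N (compression)
  F[3-5] = -591.3172 N (compression)
  F[4-5] = -2938.5411 N (compression)
  Rx@0 = +1384.7000 N
  Ry@0 = +173.4967 N
  Ry@4 = +2760.4733 N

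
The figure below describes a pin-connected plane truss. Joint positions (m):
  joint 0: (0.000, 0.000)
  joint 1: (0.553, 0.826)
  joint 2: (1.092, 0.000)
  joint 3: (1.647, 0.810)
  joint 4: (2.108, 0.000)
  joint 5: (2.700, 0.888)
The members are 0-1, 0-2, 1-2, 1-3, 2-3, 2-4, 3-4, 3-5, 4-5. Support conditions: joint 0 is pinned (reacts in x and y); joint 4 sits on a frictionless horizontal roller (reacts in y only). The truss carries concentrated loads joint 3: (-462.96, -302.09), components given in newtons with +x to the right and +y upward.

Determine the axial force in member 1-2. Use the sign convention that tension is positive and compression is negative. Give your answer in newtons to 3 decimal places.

N=6 nodes, M=9 members, R=3 reactions → 2N=12, M+R=12
member 0 (0-1): L=0.9940, (cx,cy)=(0.5563,0.8310)
member 1 (0-2): L=1.0920, (cx,cy)=(1.0000,0.0000)
member 2 (1-2): L=0.9863, (cx,cy)=(0.5465,-0.8375)
member 3 (1-3): L=1.0941, (cx,cy)=(0.9999,-0.0146)
member 4 (2-3): L=0.9819, (cx,cy)=(0.5652,0.8249)
member 5 (2-4): L=1.0160, (cx,cy)=(1.0000,0.0000)
member 6 (3-4): L=0.9320, (cx,cy)=(0.4946,-0.8691)
member 7 (3-5): L=1.0559, (cx,cy)=(0.9973,0.0739)
member 8 (4-5): L=1.0672, (cx,cy)=(0.5547,0.8321)
solve A·x = −loads:
  F[0-1] = -293.5825 N (compression)
  F[0-2] = -299.6329 N (compression)
  F[1-2] = +296.9891 N (tension)
  F[1-3] = -325.6617 N (compression)
  F[2-3] = -301.5026 N (compression)
  F[2-4] = +33.0856 N (tension)
  F[3-4] = -66.8889 N (compression)
  F[3-5] = +0.0000 N (tension)
  F[4-5] = -0.0000 N (compression)
  Rx@0 = +462.9600 N
  Ry@0 = +243.9569 N
  Ry@4 = +58.1331 N

296.989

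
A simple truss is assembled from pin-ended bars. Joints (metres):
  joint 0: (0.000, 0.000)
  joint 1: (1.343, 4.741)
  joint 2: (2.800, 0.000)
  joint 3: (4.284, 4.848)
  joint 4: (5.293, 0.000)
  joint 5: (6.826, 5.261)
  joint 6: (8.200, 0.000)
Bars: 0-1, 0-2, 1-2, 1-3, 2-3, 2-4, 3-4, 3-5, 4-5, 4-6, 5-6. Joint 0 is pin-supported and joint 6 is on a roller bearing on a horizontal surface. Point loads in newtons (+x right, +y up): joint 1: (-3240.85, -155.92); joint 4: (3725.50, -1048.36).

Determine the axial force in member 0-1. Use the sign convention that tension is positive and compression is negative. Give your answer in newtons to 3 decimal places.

N=7 nodes, M=11 members, R=3 reactions → 2N=14, M+R=14
member 0 (0-1): L=4.9275, (cx,cy)=(0.2725,0.9621)
member 1 (0-2): L=2.8000, (cx,cy)=(1.0000,0.0000)
member 2 (1-2): L=4.9598, (cx,cy)=(0.2938,-0.9559)
member 3 (1-3): L=2.9429, (cx,cy)=(0.9993,0.0364)
member 4 (2-3): L=5.0700, (cx,cy)=(0.2927,0.9562)
member 5 (2-4): L=2.4930, (cx,cy)=(1.0000,0.0000)
member 6 (3-4): L=4.9519, (cx,cy)=(0.2038,-0.9790)
member 7 (3-5): L=2.5753, (cx,cy)=(0.9871,0.1604)
member 8 (4-5): L=5.4798, (cx,cy)=(0.2798,0.9601)
member 9 (4-6): L=2.9070, (cx,cy)=(1.0000,0.0000)
member 10 (5-6): L=5.4375, (cx,cy)=(0.2527,-0.9675)
solve A·x = −loads:
  F[0-1] = -2469.2871 N (compression)
  F[0-2] = +1157.6526 N (tension)
  F[1-2] = +2393.3247 N (tension)
  F[1-3] = +1866.0182 N (tension)
  F[2-3] = -2392.5106 N (compression)
  F[2-4] = +2561.0023 N (tension)
  F[3-4] = +2380.2188 N (tension)
  F[3-5] = +688.4125 N (tension)
  F[4-5] = -1335.2375 N (compression)
  F[4-6] = -305.9636 N (compression)
  F[5-6] = +1210.8192 N (tension)
  Rx@0 = -484.6500 N
  Ry@0 = +2375.8044 N
  Ry@6 = -1171.5244 N

-2469.287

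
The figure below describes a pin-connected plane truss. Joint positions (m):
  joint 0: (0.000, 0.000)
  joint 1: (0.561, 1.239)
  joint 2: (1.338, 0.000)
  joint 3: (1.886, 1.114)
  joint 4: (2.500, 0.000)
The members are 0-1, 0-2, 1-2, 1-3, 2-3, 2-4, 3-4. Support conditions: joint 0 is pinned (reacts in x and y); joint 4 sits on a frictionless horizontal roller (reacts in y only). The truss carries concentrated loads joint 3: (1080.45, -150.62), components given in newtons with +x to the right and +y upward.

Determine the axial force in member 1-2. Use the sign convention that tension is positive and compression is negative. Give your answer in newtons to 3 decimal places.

N=5 nodes, M=7 members, R=3 reactions → 2N=10, M+R=10
member 0 (0-1): L=1.3601, (cx,cy)=(0.4125,0.9110)
member 1 (0-2): L=1.3380, (cx,cy)=(1.0000,0.0000)
member 2 (1-2): L=1.4625, (cx,cy)=(0.5313,-0.8472)
member 3 (1-3): L=1.3309, (cx,cy)=(0.9956,-0.0939)
member 4 (2-3): L=1.2415, (cx,cy)=(0.4414,0.8973)
member 5 (2-4): L=1.1620, (cx,cy)=(1.0000,0.0000)
member 6 (3-4): L=1.2720, (cx,cy)=(0.4827,-0.8758)
solve A·x = −loads:
  F[0-1] = +487.8935 N (tension)
  F[0-2] = +879.2071 N (tension)
  F[1-2] = -581.4320 N (compression)
  F[1-3] = +512.4165 N (tension)
  F[2-3] = +548.9572 N (tension)
  F[2-4] = +327.9864 N (tension)
  F[3-4] = -679.4783 N (compression)
  Rx@0 = -1080.4500 N
  Ry@0 = -444.4562 N
  Ry@4 = +595.0762 N

-581.432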